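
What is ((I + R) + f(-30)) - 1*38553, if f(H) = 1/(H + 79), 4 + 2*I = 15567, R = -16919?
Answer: -4673667/98 ≈ -47691.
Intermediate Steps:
I = 15563/2 (I = -2 + (½)*15567 = -2 + 15567/2 = 15563/2 ≈ 7781.5)
f(H) = 1/(79 + H)
((I + R) + f(-30)) - 1*38553 = ((15563/2 - 16919) + 1/(79 - 30)) - 1*38553 = (-18275/2 + 1/49) - 38553 = -895473/98 - 38553 = -4673667/98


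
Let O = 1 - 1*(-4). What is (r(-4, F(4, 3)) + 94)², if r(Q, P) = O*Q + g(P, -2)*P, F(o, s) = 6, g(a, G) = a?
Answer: 12100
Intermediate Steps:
O = 5 (O = 1 + 4 = 5)
r(Q, P) = P² + 5*Q (r(Q, P) = 5*Q + P*P = 5*Q + P² = P² + 5*Q)
(r(-4, F(4, 3)) + 94)² = ((6² + 5*(-4)) + 94)² = ((36 - 20) + 94)² = (16 + 94)² = 110² = 12100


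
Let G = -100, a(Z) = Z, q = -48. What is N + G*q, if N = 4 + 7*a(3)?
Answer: 4825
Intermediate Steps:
N = 25 (N = 4 + 7*3 = 4 + 21 = 25)
N + G*q = 25 - 100*(-48) = 25 + 4800 = 4825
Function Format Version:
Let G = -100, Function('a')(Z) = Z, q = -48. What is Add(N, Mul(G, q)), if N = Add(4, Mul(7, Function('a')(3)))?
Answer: 4825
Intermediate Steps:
N = 25 (N = Add(4, Mul(7, 3)) = Add(4, 21) = 25)
Add(N, Mul(G, q)) = Add(25, Mul(-100, -48)) = Add(25, 4800) = 4825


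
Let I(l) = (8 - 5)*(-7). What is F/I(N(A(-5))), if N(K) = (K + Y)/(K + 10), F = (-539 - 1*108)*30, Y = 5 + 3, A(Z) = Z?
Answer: 6470/7 ≈ 924.29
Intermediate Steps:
Y = 8
F = -19410 (F = (-539 - 108)*30 = -647*30 = -19410)
N(K) = (8 + K)/(10 + K) (N(K) = (K + 8)/(K + 10) = (8 + K)/(10 + K))
I(l) = -21 (I(l) = 3*(-7) = -21)
F/I(N(A(-5))) = -19410/(-21) = -19410*(-1/21) = 6470/7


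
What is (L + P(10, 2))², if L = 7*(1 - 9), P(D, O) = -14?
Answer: 4900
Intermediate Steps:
L = -56 (L = 7*(-8) = -56)
(L + P(10, 2))² = (-56 - 14)² = (-70)² = 4900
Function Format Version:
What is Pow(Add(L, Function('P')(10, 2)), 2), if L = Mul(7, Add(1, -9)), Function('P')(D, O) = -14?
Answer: 4900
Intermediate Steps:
L = -56 (L = Mul(7, -8) = -56)
Pow(Add(L, Function('P')(10, 2)), 2) = Pow(Add(-56, -14), 2) = Pow(-70, 2) = 4900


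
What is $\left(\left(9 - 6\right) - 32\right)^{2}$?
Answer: $841$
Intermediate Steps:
$\left(\left(9 - 6\right) - 32\right)^{2} = \left(3 - 32\right)^{2} = \left(-29\right)^{2} = 841$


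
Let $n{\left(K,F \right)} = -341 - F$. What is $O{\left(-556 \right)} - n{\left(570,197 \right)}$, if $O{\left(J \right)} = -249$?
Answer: $289$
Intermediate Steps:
$O{\left(-556 \right)} - n{\left(570,197 \right)} = -249 - \left(-341 - 197\right) = -249 - -538 = -249 + 538 = 289$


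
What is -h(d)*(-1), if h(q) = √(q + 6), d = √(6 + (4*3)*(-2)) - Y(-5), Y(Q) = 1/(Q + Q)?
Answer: √(610 + 300*I*√2)/10 ≈ 2.601 + 0.81558*I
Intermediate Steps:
Y(Q) = 1/(2*Q)
d = ⅒ + 3*I*√2 (d = √(6 + (4*3)*(-2)) - 1/(2*(-5)) = √(6 + 12*(-2)) - (-1)/(2*5) = √(6 - 24) - 1*(-⅒) = √(-18) + ⅒ = 3*I*√2 + ⅒ = ⅒ + 3*I*√2 ≈ 0.1 + 4.2426*I)
h(q) = √(6 + q)
-h(d)*(-1) = -√(6 + (⅒ + 3*I*√2))*(-1) = -√(61/10 + 3*I*√2)*(-1) = -(-1)*√(61/10 + 3*I*√2) = √(61/10 + 3*I*√2)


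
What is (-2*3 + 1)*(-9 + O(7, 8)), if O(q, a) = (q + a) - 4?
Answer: -10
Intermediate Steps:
O(q, a) = -4 + a + q (O(q, a) = (a + q) - 4 = -4 + a + q)
(-2*3 + 1)*(-9 + O(7, 8)) = (-2*3 + 1)*(-9 + (-4 + 8 + 7)) = (-6 + 1)*(-9 + 11) = -5*2 = -10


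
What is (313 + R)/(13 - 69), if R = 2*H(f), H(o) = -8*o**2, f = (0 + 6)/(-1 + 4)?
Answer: -249/56 ≈ -4.4464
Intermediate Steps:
f = 2 (f = 6/3 = 6*(1/3) = 2)
R = -64 (R = 2*(-8*2**2) = 2*(-8*4) = 2*(-32) = -64)
(313 + R)/(13 - 69) = (313 - 64)/(13 - 69) = 249/(-56) = -1/56*249 = -249/56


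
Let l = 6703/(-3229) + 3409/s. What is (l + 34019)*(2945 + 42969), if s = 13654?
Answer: 34430339621154521/22044383 ≈ 1.5619e+9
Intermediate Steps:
l = -80515101/44088766 (l = 6703/(-3229) + 3409/13654 = 6703*(-1/3229) + 3409*(1/13654) = -6703/3229 + 3409/13654 = -80515101/44088766 ≈ -1.8262)
(l + 34019)*(2945 + 42969) = (-80515101/44088766 + 34019)*(2945 + 42969) = (1499775215453/44088766)*45914 = 34430339621154521/22044383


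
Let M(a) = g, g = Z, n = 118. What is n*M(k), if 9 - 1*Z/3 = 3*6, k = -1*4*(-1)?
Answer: -3186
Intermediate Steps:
k = 4 (k = -4*(-1) = 4)
Z = -27 (Z = 27 - 9*6 = 27 - 3*18 = 27 - 54 = -27)
g = -27
M(a) = -27
n*M(k) = 118*(-27) = -3186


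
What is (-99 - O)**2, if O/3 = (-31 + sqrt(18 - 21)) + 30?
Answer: 9189 + 576*I*sqrt(3) ≈ 9189.0 + 997.66*I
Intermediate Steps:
O = -3 + 3*I*sqrt(3) (O = 3*((-31 + sqrt(18 - 21)) + 30) = 3*((-31 + sqrt(-3)) + 30) = 3*((-31 + I*sqrt(3)) + 30) = 3*(-1 + I*sqrt(3)) = -3 + 3*I*sqrt(3) ≈ -3.0 + 5.1962*I)
(-99 - O)**2 = (-99 - (-3 + 3*I*sqrt(3)))**2 = (-99 + (3 - 3*I*sqrt(3)))**2 = (-96 - 3*I*sqrt(3))**2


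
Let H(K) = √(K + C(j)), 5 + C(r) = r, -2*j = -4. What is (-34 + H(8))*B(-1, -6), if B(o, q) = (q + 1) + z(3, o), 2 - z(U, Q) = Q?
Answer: 68 - 2*√5 ≈ 63.528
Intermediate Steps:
j = 2 (j = -½*(-4) = 2)
z(U, Q) = 2 - Q
C(r) = -5 + r
H(K) = √(-3 + K) (H(K) = √(K + (-5 + 2)) = √(K - 3) = √(-3 + K))
B(o, q) = 3 + q - o (B(o, q) = (q + 1) + (2 - o) = (1 + q) + (2 - o) = 3 + q - o)
(-34 + H(8))*B(-1, -6) = (-34 + √(-3 + 8))*(3 - 6 - 1*(-1)) = (-34 + √5)*(3 - 6 + 1) = (-34 + √5)*(-2) = 68 - 2*√5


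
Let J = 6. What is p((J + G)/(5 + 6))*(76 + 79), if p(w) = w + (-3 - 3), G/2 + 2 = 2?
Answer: -9300/11 ≈ -845.45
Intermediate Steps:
G = 0 (G = -4 + 2*2 = -4 + 4 = 0)
p(w) = -6 + w (p(w) = w - 6 = -6 + w)
p((J + G)/(5 + 6))*(76 + 79) = (-6 + (6 + 0)/(5 + 6))*(76 + 79) = (-6 + 6/11)*155 = -60/11*155 = -9300/11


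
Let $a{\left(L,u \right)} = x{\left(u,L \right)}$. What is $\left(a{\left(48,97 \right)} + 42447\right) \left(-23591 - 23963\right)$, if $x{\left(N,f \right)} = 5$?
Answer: $-2018762408$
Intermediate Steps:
$a{\left(L,u \right)} = 5$
$\left(a{\left(48,97 \right)} + 42447\right) \left(-23591 - 23963\right) = \left(5 + 42447\right) \left(-23591 - 23963\right) = 42452 \left(-47554\right) = -2018762408$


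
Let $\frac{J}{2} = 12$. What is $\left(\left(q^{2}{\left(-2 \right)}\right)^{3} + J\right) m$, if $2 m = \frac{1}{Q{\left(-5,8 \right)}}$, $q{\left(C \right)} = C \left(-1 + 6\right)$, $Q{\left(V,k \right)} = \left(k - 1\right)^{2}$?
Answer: $\frac{500012}{49} \approx 10204.0$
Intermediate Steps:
$J = 24$ ($J = 2 \cdot 12 = 24$)
$Q{\left(V,k \right)} = \left(-1 + k\right)^{2}$
$q{\left(C \right)} = 5 C$ ($q{\left(C \right)} = C 5 = 5 C$)
$m = \frac{1}{98}$ ($m = \frac{1}{2 \left(-1 + 8\right)^{2}} = \frac{1}{2 \cdot 7^{2}} = \frac{1}{2 \cdot 49} = \frac{1}{2} \cdot \frac{1}{49} = \frac{1}{98} \approx 0.010204$)
$\left(\left(q^{2}{\left(-2 \right)}\right)^{3} + J\right) m = \left(\left(\left(5 \left(-2\right)\right)^{2}\right)^{3} + 24\right) \frac{1}{98} = \left(\left(\left(-10\right)^{2}\right)^{3} + 24\right) \frac{1}{98} = \left(100^{3} + 24\right) \frac{1}{98} = \left(1000000 + 24\right) \frac{1}{98} = 1000024 \cdot \frac{1}{98} = \frac{500012}{49}$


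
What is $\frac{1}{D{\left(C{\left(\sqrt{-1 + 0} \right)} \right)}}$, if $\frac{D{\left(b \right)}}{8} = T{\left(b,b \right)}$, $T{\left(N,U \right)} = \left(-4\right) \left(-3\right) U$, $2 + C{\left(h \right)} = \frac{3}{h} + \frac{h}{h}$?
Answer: $\frac{i \left(3 + i\right)}{960} \approx -0.0010417 + 0.003125 i$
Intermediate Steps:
$C{\left(h \right)} = -1 + \frac{3}{h}$ ($C{\left(h \right)} = -2 + \left(\frac{3}{h} + \frac{h}{h}\right) = -2 + \left(\frac{3}{h} + 1\right) = -2 + \left(1 + \frac{3}{h}\right) = -1 + \frac{3}{h}$)
$T{\left(N,U \right)} = 12 U$
$D{\left(b \right)} = 96 b$ ($D{\left(b \right)} = 8 \cdot 12 b = 96 b$)
$\frac{1}{D{\left(C{\left(\sqrt{-1 + 0} \right)} \right)}} = \frac{1}{96 \frac{3 - \sqrt{-1 + 0}}{\sqrt{-1 + 0}}} = \frac{1}{96 \frac{3 - \sqrt{-1}}{\sqrt{-1}}} = \frac{1}{96 \frac{3 - i}{i}} = \frac{1}{96 - i \left(3 - i\right)} = \frac{1}{96 \left(- i \left(3 - i\right)\right)} = \frac{1}{\left(-96\right) i \left(3 - i\right)} = \frac{i \left(3 + i\right)}{960}$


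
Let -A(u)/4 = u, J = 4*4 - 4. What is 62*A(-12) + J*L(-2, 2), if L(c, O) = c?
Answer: 2952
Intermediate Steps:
J = 12 (J = 16 - 4 = 12)
A(u) = -4*u
62*A(-12) + J*L(-2, 2) = 62*(-4*(-12)) + 12*(-2) = 62*48 - 24 = 2976 - 24 = 2952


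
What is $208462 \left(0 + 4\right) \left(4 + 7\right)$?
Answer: $9172328$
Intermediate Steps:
$208462 \left(0 + 4\right) \left(4 + 7\right) = 208462 \cdot 4 \cdot 11 = 208462 \cdot 44 = 9172328$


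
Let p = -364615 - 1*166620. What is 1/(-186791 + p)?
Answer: -1/718026 ≈ -1.3927e-6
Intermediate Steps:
p = -531235 (p = -364615 - 166620 = -531235)
1/(-186791 + p) = 1/(-186791 - 531235) = 1/(-718026) = -1/718026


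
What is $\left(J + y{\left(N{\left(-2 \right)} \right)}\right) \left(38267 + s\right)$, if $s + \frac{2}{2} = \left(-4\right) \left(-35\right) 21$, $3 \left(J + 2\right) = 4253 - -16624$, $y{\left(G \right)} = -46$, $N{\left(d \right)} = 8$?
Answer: $284774666$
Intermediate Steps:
$J = 6957$ ($J = -2 + \frac{4253 - -16624}{3} = -2 + \frac{4253 + 16624}{3} = -2 + \frac{1}{3} \cdot 20877 = -2 + 6959 = 6957$)
$s = 2939$ ($s = -1 + \left(-4\right) \left(-35\right) 21 = -1 + 140 \cdot 21 = -1 + 2940 = 2939$)
$\left(J + y{\left(N{\left(-2 \right)} \right)}\right) \left(38267 + s\right) = \left(6957 - 46\right) \left(38267 + 2939\right) = 6911 \cdot 41206 = 284774666$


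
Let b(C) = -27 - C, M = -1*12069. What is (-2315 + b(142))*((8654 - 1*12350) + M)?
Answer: 39160260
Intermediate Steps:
M = -12069
(-2315 + b(142))*((8654 - 1*12350) + M) = (-2315 + (-27 - 1*142))*((8654 - 1*12350) - 12069) = (-2315 + (-27 - 142))*((8654 - 12350) - 12069) = (-2315 - 169)*(-3696 - 12069) = -2484*(-15765) = 39160260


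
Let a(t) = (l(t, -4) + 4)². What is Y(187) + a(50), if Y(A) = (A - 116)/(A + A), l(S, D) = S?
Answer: 1090655/374 ≈ 2916.2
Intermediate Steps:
Y(A) = (-116 + A)/(2*A) (Y(A) = (-116 + A)/((2*A)) = (-116 + A)*(1/(2*A)) = (-116 + A)/(2*A))
a(t) = (4 + t)² (a(t) = (t + 4)² = (4 + t)²)
Y(187) + a(50) = (½)*(-116 + 187)/187 + (4 + 50)² = (½)*(1/187)*71 + 54² = 71/374 + 2916 = 1090655/374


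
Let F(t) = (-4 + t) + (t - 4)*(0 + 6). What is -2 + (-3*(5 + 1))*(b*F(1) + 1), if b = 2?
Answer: 736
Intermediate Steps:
F(t) = -28 + 7*t (F(t) = (-4 + t) + (-4 + t)*6 = (-4 + t) + (-24 + 6*t) = -28 + 7*t)
-2 + (-3*(5 + 1))*(b*F(1) + 1) = -2 + (-3*(5 + 1))*(2*(-28 + 7*1) + 1) = -2 + (-3*6)*(2*(-28 + 7) + 1) = -2 - 18*(2*(-21) + 1) = -2 - 18*(-42 + 1) = -2 - 18*(-41) = -2 + 738 = 736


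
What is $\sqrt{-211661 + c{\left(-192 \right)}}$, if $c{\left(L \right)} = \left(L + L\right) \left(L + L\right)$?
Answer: $i \sqrt{64205} \approx 253.39 i$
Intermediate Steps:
$c{\left(L \right)} = 4 L^{2}$ ($c{\left(L \right)} = 2 L 2 L = 4 L^{2}$)
$\sqrt{-211661 + c{\left(-192 \right)}} = \sqrt{-211661 + 4 \left(-192\right)^{2}} = \sqrt{-211661 + 4 \cdot 36864} = \sqrt{-211661 + 147456} = \sqrt{-64205} = i \sqrt{64205}$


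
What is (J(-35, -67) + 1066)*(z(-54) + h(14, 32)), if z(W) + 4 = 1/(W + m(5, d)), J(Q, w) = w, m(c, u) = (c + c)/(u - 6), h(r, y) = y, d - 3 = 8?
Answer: 1453545/52 ≈ 27953.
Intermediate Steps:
d = 11 (d = 3 + 8 = 11)
m(c, u) = 2*c/(-6 + u) (m(c, u) = (2*c)/(-6 + u) = 2*c/(-6 + u))
z(W) = -4 + 1/(2 + W) (z(W) = -4 + 1/(W + 2*5/(-6 + 11)) = -4 + 1/(W + 2*5/5) = -4 + 1/(W + 2*5*(1/5)) = -4 + 1/(W + 2) = -4 + 1/(2 + W))
(J(-35, -67) + 1066)*(z(-54) + h(14, 32)) = (-67 + 1066)*((-7 - 4*(-54))/(2 - 54) + 32) = 999*((-7 + 216)/(-52) + 32) = 999*(-1/52*209 + 32) = 999*(-209/52 + 32) = 999*(1455/52) = 1453545/52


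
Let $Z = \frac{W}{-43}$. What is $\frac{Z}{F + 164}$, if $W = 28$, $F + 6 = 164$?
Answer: $- \frac{2}{989} \approx -0.0020222$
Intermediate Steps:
$F = 158$ ($F = -6 + 164 = 158$)
$Z = - \frac{28}{43}$ ($Z = \frac{28}{-43} = 28 \left(- \frac{1}{43}\right) = - \frac{28}{43} \approx -0.65116$)
$\frac{Z}{F + 164} = - \frac{28}{43 \left(158 + 164\right)} = - \frac{28}{43 \cdot 322} = \left(- \frac{28}{43}\right) \frac{1}{322} = - \frac{2}{989}$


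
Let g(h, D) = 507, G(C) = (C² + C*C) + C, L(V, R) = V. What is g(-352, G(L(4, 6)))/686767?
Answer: 507/686767 ≈ 0.00073824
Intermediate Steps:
G(C) = C + 2*C² (G(C) = (C² + C²) + C = 2*C² + C = C + 2*C²)
g(-352, G(L(4, 6)))/686767 = 507/686767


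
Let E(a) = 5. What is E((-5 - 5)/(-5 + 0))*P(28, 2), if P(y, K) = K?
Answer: 10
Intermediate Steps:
E((-5 - 5)/(-5 + 0))*P(28, 2) = 5*2 = 10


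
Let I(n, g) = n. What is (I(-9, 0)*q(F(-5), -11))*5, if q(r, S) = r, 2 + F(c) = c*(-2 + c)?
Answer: -1485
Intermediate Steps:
F(c) = -2 + c*(-2 + c)
(I(-9, 0)*q(F(-5), -11))*5 = -9*(-2 + (-5)² - 2*(-5))*5 = -9*(-2 + 25 + 10)*5 = -9*33*5 = -297*5 = -1485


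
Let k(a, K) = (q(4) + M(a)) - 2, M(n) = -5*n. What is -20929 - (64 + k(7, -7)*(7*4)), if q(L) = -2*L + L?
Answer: -19845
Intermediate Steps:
q(L) = -L
k(a, K) = -6 - 5*a (k(a, K) = (-1*4 - 5*a) - 2 = (-4 - 5*a) - 2 = -6 - 5*a)
-20929 - (64 + k(7, -7)*(7*4)) = -20929 - (64 + (-6 - 5*7)*(7*4)) = -20929 - (64 + (-6 - 35)*28) = -20929 - (64 - 41*28) = -20929 - (64 - 1148) = -20929 - 1*(-1084) = -20929 + 1084 = -19845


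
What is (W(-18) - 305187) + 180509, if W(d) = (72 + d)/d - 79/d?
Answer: -2244179/18 ≈ -1.2468e+5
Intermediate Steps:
W(d) = -79/d + (72 + d)/d (W(d) = (72 + d)/d - 79/d = -79/d + (72 + d)/d)
(W(-18) - 305187) + 180509 = ((-7 - 18)/(-18) - 305187) + 180509 = (-1/18*(-25) - 305187) + 180509 = (25/18 - 305187) + 180509 = -5493341/18 + 180509 = -2244179/18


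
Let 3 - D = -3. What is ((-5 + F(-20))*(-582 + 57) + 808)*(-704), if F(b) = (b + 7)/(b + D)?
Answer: -2073632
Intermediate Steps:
D = 6 (D = 3 - 1*(-3) = 3 + 3 = 6)
F(b) = (7 + b)/(6 + b) (F(b) = (b + 7)/(b + 6) = (7 + b)/(6 + b))
((-5 + F(-20))*(-582 + 57) + 808)*(-704) = ((-5 + (7 - 20)/(6 - 20))*(-582 + 57) + 808)*(-704) = ((-5 - 13/(-14))*(-525) + 808)*(-704) = ((-5 - 1/14*(-13))*(-525) + 808)*(-704) = ((-5 + 13/14)*(-525) + 808)*(-704) = (-57/14*(-525) + 808)*(-704) = (4275/2 + 808)*(-704) = (5891/2)*(-704) = -2073632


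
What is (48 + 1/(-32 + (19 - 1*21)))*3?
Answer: 4893/34 ≈ 143.91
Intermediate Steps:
(48 + 1/(-32 + (19 - 1*21)))*3 = (48 + 1/(-32 + (19 - 21)))*3 = (48 + 1/(-32 - 2))*3 = (48 + 1/(-34))*3 = (48 - 1/34)*3 = (1631/34)*3 = 4893/34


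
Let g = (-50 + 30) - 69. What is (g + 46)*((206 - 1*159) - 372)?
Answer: 13975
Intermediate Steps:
g = -89 (g = -20 - 69 = -89)
(g + 46)*((206 - 1*159) - 372) = (-89 + 46)*((206 - 1*159) - 372) = -43*((206 - 159) - 372) = -43*(47 - 372) = -43*(-325) = 13975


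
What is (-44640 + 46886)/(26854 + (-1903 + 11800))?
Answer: 2246/36751 ≈ 0.061114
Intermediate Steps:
(-44640 + 46886)/(26854 + (-1903 + 11800)) = 2246/(26854 + 9897) = 2246/36751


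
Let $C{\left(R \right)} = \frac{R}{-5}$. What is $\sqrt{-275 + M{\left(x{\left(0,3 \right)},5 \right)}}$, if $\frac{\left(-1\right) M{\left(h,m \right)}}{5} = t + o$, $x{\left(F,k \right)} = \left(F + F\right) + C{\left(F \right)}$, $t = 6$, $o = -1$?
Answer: $10 i \sqrt{3} \approx 17.32 i$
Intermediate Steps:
$C{\left(R \right)} = - \frac{R}{5}$ ($C{\left(R \right)} = R \left(- \frac{1}{5}\right) = - \frac{R}{5}$)
$x{\left(F,k \right)} = \frac{9 F}{5}$ ($x{\left(F,k \right)} = \left(F + F\right) - \frac{F}{5} = 2 F - \frac{F}{5} = \frac{9 F}{5}$)
$M{\left(h,m \right)} = -25$ ($M{\left(h,m \right)} = - 5 \left(6 - 1\right) = \left(-5\right) 5 = -25$)
$\sqrt{-275 + M{\left(x{\left(0,3 \right)},5 \right)}} = \sqrt{-275 - 25} = \sqrt{-300} = 10 i \sqrt{3}$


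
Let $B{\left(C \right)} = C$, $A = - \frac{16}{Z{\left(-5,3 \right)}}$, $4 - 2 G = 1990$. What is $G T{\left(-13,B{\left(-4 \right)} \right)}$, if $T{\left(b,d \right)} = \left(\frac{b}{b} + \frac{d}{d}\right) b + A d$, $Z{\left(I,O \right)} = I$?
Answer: $\frac{192642}{5} \approx 38528.0$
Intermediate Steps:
$G = -993$ ($G = 2 - 995 = -993$)
$A = \frac{16}{5}$ ($A = - \frac{16}{-5} = \left(-16\right) \left(- \frac{1}{5}\right) = \frac{16}{5} \approx 3.2$)
$T{\left(b,d \right)} = 2 b + \frac{16 d}{5}$ ($T{\left(b,d \right)} = \left(\frac{b}{b} + \frac{d}{d}\right) b + \frac{16 d}{5} = \left(1 + 1\right) b + \frac{16 d}{5} = 2 b + \frac{16 d}{5}$)
$G T{\left(-13,B{\left(-4 \right)} \right)} = - 993 \left(2 \left(-13\right) + \frac{16}{5} \left(-4\right)\right) = - 993 \left(-26 - \frac{64}{5}\right) = \left(-993\right) \left(- \frac{194}{5}\right) = \frac{192642}{5}$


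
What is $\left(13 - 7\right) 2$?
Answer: $12$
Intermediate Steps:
$\left(13 - 7\right) 2 = 6 \cdot 2 = 12$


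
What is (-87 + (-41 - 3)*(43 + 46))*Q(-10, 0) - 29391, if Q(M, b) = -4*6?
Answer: 66681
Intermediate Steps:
Q(M, b) = -24
(-87 + (-41 - 3)*(43 + 46))*Q(-10, 0) - 29391 = (-87 + (-41 - 3)*(43 + 46))*(-24) - 29391 = (-87 - 44*89)*(-24) - 29391 = (-87 - 3916)*(-24) - 29391 = -4003*(-24) - 29391 = 96072 - 29391 = 66681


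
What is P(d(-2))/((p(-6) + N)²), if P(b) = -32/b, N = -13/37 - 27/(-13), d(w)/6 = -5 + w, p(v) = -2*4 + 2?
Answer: 231361/5548116 ≈ 0.041701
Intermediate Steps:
p(v) = -6 (p(v) = -8 + 2 = -6)
d(w) = -30 + 6*w (d(w) = 6*(-5 + w) = -30 + 6*w)
N = 830/481 (N = -13*1/37 - 27*(-1/13) = -13/37 + 27/13 = 830/481 ≈ 1.7256)
P(d(-2))/((p(-6) + N)²) = (-32/(-30 + 6*(-2)))/((-6 + 830/481)²) = (-32/(-30 - 12))/((-2056/481)²) = (-32/(-42))/(4227136/231361) = -32*(-1/42)*(231361/4227136) = (16/21)*(231361/4227136) = 231361/5548116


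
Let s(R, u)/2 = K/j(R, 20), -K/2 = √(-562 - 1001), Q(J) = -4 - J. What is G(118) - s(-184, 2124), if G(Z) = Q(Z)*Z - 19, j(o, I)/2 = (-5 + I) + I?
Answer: -14415 + 2*I*√1563/35 ≈ -14415.0 + 2.2591*I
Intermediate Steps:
j(o, I) = -10 + 4*I (j(o, I) = 2*((-5 + I) + I) = 2*(-5 + 2*I) = -10 + 4*I)
K = -2*I*√1563 (K = -2*√(-562 - 1001) = -2*I*√1563 ≈ -79.07*I)
s(R, u) = -2*I*√1563/35 (s(R, u) = 2*((-2*I*√1563)/(-10 + 4*20)) = 2*((-2*I*√1563)/(-10 + 80)) = 2*(-2*I*√1563/70) = 2*(-2*I*√1563*(1/70)) = 2*(-I*√1563/35) = -2*I*√1563/35)
G(Z) = -19 + Z*(-4 - Z) (G(Z) = (-4 - Z)*Z - 19 = Z*(-4 - Z) - 19 = -19 + Z*(-4 - Z))
G(118) - s(-184, 2124) = (-19 - 1*118*(4 + 118)) - (-2)*I*√1563/35 = (-19 - 1*118*122) + 2*I*√1563/35 = (-19 - 14396) + 2*I*√1563/35 = -14415 + 2*I*√1563/35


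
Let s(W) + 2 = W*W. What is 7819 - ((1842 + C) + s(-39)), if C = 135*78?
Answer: -6072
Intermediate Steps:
s(W) = -2 + W**2 (s(W) = -2 + W*W = -2 + W**2)
C = 10530
7819 - ((1842 + C) + s(-39)) = 7819 - ((1842 + 10530) + (-2 + (-39)**2)) = 7819 - (12372 + (-2 + 1521)) = 7819 - (12372 + 1519) = 7819 - 1*13891 = 7819 - 13891 = -6072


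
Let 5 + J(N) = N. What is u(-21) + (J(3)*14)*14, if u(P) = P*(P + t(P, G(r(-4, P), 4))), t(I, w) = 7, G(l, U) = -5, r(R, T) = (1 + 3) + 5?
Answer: -98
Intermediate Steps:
r(R, T) = 9 (r(R, T) = 4 + 5 = 9)
J(N) = -5 + N
u(P) = P*(7 + P) (u(P) = P*(P + 7) = P*(7 + P))
u(-21) + (J(3)*14)*14 = -21*(7 - 21) + ((-5 + 3)*14)*14 = -21*(-14) - 2*14*14 = 294 - 28*14 = 294 - 392 = -98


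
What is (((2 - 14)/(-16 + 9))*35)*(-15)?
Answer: -900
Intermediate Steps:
(((2 - 14)/(-16 + 9))*35)*(-15) = (-12/(-7)*35)*(-15) = (-12*(-⅐)*35)*(-15) = ((12/7)*35)*(-15) = 60*(-15) = -900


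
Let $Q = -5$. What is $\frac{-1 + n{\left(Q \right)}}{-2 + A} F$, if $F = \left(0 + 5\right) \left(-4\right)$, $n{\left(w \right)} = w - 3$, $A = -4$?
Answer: $-30$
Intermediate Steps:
$n{\left(w \right)} = -3 + w$
$F = -20$ ($F = 5 \left(-4\right) = -20$)
$\frac{-1 + n{\left(Q \right)}}{-2 + A} F = \frac{-1 - 8}{-2 - 4} \left(-20\right) = \frac{-1 - 8}{-6} \left(-20\right) = \left(- \frac{1}{6}\right) \left(-9\right) \left(-20\right) = \frac{3}{2} \left(-20\right) = -30$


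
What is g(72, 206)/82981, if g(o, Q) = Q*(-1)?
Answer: -206/82981 ≈ -0.0024825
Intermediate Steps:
g(o, Q) = -Q
g(72, 206)/82981 = -1*206/82981 = -206*1/82981 = -206/82981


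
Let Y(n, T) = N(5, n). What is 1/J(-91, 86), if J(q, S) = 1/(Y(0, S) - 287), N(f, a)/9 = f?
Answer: -242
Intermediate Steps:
N(f, a) = 9*f
Y(n, T) = 45 (Y(n, T) = 9*5 = 45)
J(q, S) = -1/242 (J(q, S) = 1/(45 - 287) = 1/(-242) = -1/242)
1/J(-91, 86) = 1/(-1/242) = -242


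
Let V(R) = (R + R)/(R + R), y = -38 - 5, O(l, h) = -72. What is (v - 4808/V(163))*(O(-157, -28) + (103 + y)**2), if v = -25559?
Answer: -107134776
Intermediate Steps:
y = -43
V(R) = 1 (V(R) = (2*R)/((2*R)) = (2*R)*(1/(2*R)) = 1)
(v - 4808/V(163))*(O(-157, -28) + (103 + y)**2) = (-25559 - 4808/1)*(-72 + (103 - 43)**2) = (-25559 - 4808*1)*(-72 + 60**2) = (-25559 - 4808)*(-72 + 3600) = -30367*3528 = -107134776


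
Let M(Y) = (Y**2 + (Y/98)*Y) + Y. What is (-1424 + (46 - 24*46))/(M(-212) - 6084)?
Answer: -60809/958112 ≈ -0.063468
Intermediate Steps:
M(Y) = Y + 99*Y**2/98 (M(Y) = (Y**2 + (Y*(1/98))*Y) + Y = (Y**2 + (Y/98)*Y) + Y = (Y**2 + Y**2/98) + Y = 99*Y**2/98 + Y = Y + 99*Y**2/98)
(-1424 + (46 - 24*46))/(M(-212) - 6084) = (-1424 + (46 - 24*46))/((1/98)*(-212)*(98 + 99*(-212)) - 6084) = (-1424 + (46 - 1104))/((1/98)*(-212)*(98 - 20988) - 6084) = (-1424 - 1058)/((1/98)*(-212)*(-20890) - 6084) = -2482/(2214340/49 - 6084) = -2482/1916224/49 = -2482*49/1916224 = -60809/958112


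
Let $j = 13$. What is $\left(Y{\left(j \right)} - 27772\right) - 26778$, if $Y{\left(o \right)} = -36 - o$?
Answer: $-54599$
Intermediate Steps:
$\left(Y{\left(j \right)} - 27772\right) - 26778 = \left(\left(-36 - 13\right) - 27772\right) - 26778 = \left(-49 - 27772\right) - 26778 = -27821 - 26778 = -54599$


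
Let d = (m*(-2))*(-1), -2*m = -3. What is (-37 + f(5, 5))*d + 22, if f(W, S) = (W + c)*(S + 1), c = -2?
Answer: -35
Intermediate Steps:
m = 3/2 (m = -1/2*(-3) = 3/2 ≈ 1.5000)
d = 3 (d = ((3/2)*(-2))*(-1) = -3*(-1) = 3)
f(W, S) = (1 + S)*(-2 + W) (f(W, S) = (W - 2)*(S + 1) = (-2 + W)*(1 + S) = (1 + S)*(-2 + W))
(-37 + f(5, 5))*d + 22 = (-37 + (-2 + 5 - 2*5 + 5*5))*3 + 22 = (-37 + (-2 + 5 - 10 + 25))*3 + 22 = (-37 + 18)*3 + 22 = -19*3 + 22 = -57 + 22 = -35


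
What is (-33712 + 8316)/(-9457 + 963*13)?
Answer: -12698/1531 ≈ -8.2939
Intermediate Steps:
(-33712 + 8316)/(-9457 + 963*13) = -25396/(-9457 + 12519) = -25396/3062 = -25396*1/3062 = -12698/1531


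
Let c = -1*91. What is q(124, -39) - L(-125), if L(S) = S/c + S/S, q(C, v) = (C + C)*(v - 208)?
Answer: -5574512/91 ≈ -61258.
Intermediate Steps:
c = -91
q(C, v) = 2*C*(-208 + v) (q(C, v) = (2*C)*(-208 + v) = 2*C*(-208 + v))
L(S) = 1 - S/91 (L(S) = S/(-91) + S/S = S*(-1/91) + 1 = -S/91 + 1 = 1 - S/91)
q(124, -39) - L(-125) = 2*124*(-208 - 39) - (1 - 1/91*(-125)) = 2*124*(-247) - (1 + 125/91) = -61256 - 1*216/91 = -61256 - 216/91 = -5574512/91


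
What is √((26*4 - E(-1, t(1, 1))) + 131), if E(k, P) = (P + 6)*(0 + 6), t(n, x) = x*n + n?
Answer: √187 ≈ 13.675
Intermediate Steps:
t(n, x) = n + n*x (t(n, x) = n*x + n = n + n*x)
E(k, P) = 36 + 6*P (E(k, P) = (6 + P)*6 = 36 + 6*P)
√((26*4 - E(-1, t(1, 1))) + 131) = √((26*4 - (36 + 6*(1*(1 + 1)))) + 131) = √((104 - (36 + 6*(1*2))) + 131) = √((104 - (36 + 6*2)) + 131) = √((104 - (36 + 12)) + 131) = √((104 - 1*48) + 131) = √((104 - 48) + 131) = √(56 + 131) = √187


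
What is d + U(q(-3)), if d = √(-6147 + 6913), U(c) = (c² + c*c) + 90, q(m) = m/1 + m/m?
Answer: 98 + √766 ≈ 125.68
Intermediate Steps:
q(m) = 1 + m (q(m) = m*1 + 1 = m + 1 = 1 + m)
U(c) = 90 + 2*c² (U(c) = (c² + c²) + 90 = 2*c² + 90 = 90 + 2*c²)
d = √766 ≈ 27.677
d + U(q(-3)) = √766 + (90 + 2*(1 - 3)²) = √766 + (90 + 2*(-2)²) = √766 + (90 + 2*4) = √766 + (90 + 8) = √766 + 98 = 98 + √766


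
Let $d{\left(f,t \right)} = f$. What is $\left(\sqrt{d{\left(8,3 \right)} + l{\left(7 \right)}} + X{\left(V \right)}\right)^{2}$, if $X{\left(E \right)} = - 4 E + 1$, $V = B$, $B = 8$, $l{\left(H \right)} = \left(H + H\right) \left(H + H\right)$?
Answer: $1165 - 124 \sqrt{51} \approx 279.46$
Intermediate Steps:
$l{\left(H \right)} = 4 H^{2}$ ($l{\left(H \right)} = 2 H 2 H = 4 H^{2}$)
$V = 8$
$X{\left(E \right)} = 1 - 4 E$
$\left(\sqrt{d{\left(8,3 \right)} + l{\left(7 \right)}} + X{\left(V \right)}\right)^{2} = \left(\sqrt{8 + 4 \cdot 7^{2}} + \left(1 - 32\right)\right)^{2} = \left(\sqrt{8 + 4 \cdot 49} + \left(1 - 32\right)\right)^{2} = \left(\sqrt{8 + 196} - 31\right)^{2} = \left(\sqrt{204} - 31\right)^{2} = \left(2 \sqrt{51} - 31\right)^{2} = \left(-31 + 2 \sqrt{51}\right)^{2}$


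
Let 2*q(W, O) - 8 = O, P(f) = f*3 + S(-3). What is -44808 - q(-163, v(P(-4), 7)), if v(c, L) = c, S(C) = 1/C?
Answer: -268835/6 ≈ -44806.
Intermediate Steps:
P(f) = -⅓ + 3*f (P(f) = f*3 + 1/(-3) = 3*f - ⅓ = -⅓ + 3*f)
q(W, O) = 4 + O/2
-44808 - q(-163, v(P(-4), 7)) = -44808 - (4 + (-⅓ + 3*(-4))/2) = -44808 - (4 + (-⅓ - 12)/2) = -44808 - (4 + (½)*(-37/3)) = -44808 - (4 - 37/6) = -44808 - 1*(-13/6) = -44808 + 13/6 = -268835/6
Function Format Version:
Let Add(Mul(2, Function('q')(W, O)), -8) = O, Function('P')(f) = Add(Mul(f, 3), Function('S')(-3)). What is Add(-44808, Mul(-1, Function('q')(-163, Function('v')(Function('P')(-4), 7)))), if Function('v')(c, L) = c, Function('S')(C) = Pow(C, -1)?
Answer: Rational(-268835, 6) ≈ -44806.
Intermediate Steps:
Function('P')(f) = Add(Rational(-1, 3), Mul(3, f)) (Function('P')(f) = Add(Mul(f, 3), Pow(-3, -1)) = Add(Mul(3, f), Rational(-1, 3)) = Add(Rational(-1, 3), Mul(3, f)))
Function('q')(W, O) = Add(4, Mul(Rational(1, 2), O))
Add(-44808, Mul(-1, Function('q')(-163, Function('v')(Function('P')(-4), 7)))) = Add(-44808, Mul(-1, Add(4, Mul(Rational(1, 2), Add(Rational(-1, 3), Mul(3, -4)))))) = Add(-44808, Mul(-1, Add(4, Mul(Rational(1, 2), Add(Rational(-1, 3), -12))))) = Add(-44808, Mul(-1, Add(4, Mul(Rational(1, 2), Rational(-37, 3))))) = Add(-44808, Mul(-1, Add(4, Rational(-37, 6)))) = Add(-44808, Mul(-1, Rational(-13, 6))) = Add(-44808, Rational(13, 6)) = Rational(-268835, 6)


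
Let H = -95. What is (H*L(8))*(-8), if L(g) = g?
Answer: 6080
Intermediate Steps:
(H*L(8))*(-8) = -95*8*(-8) = -760*(-8) = 6080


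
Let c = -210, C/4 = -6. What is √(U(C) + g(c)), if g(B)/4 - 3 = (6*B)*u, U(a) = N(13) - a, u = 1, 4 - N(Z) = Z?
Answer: 3*I*√557 ≈ 70.802*I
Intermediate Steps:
C = -24 (C = 4*(-6) = -24)
N(Z) = 4 - Z
U(a) = -9 - a (U(a) = (4 - 1*13) - a = (4 - 13) - a = -9 - a)
g(B) = 12 + 24*B (g(B) = 12 + 4*((6*B)*1) = 12 + 4*(6*B) = 12 + 24*B)
√(U(C) + g(c)) = √((-9 - 1*(-24)) + (12 + 24*(-210))) = √((-9 + 24) + (12 - 5040)) = √(15 - 5028) = √(-5013) = 3*I*√557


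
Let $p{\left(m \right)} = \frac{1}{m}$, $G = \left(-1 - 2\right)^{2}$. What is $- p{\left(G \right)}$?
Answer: $- \frac{1}{9} \approx -0.11111$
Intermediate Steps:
$G = 9$ ($G = \left(-3\right)^{2} = 9$)
$- p{\left(G \right)} = - \frac{1}{9}$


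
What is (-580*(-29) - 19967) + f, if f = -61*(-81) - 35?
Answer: 1759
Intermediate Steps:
f = 4906 (f = 4941 - 35 = 4906)
(-580*(-29) - 19967) + f = (-580*(-29) - 19967) + 4906 = (16820 - 19967) + 4906 = -3147 + 4906 = 1759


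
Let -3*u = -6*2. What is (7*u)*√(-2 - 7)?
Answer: 84*I ≈ 84.0*I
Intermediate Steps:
u = 4 (u = -(-2)*2 = -⅓*(-12) = 4)
(7*u)*√(-2 - 7) = (7*4)*√(-2 - 7) = 28*√(-9) = 28*(3*I) = 84*I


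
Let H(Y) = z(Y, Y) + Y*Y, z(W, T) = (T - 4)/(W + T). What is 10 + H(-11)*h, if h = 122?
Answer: 163407/11 ≈ 14855.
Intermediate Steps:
z(W, T) = (-4 + T)/(T + W)
H(Y) = Y**2 + (-4 + Y)/(2*Y) (H(Y) = (-4 + Y)/(Y + Y) + Y*Y = (-4 + Y)/((2*Y)) + Y**2 = (1/(2*Y))*(-4 + Y) + Y**2 = (-4 + Y)/(2*Y) + Y**2 = Y**2 + (-4 + Y)/(2*Y))
10 + H(-11)*h = 10 + ((-2 + (-11)**3 + (1/2)*(-11))/(-11))*122 = 10 - (-2 - 1331 - 11/2)/11*122 = 10 - 1/11*(-2677/2)*122 = 10 + (2677/22)*122 = 10 + 163297/11 = 163407/11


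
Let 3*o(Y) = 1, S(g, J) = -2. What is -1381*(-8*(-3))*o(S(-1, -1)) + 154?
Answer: -10894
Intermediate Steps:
o(Y) = 1/3 (o(Y) = (1/3)*1 = 1/3)
-1381*(-8*(-3))*o(S(-1, -1)) + 154 = -1381*(-8*(-3))/3 + 154 = -33144/3 + 154 = -1381*8 + 154 = -11048 + 154 = -10894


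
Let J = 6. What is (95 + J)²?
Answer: 10201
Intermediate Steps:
(95 + J)² = (95 + 6)² = 101² = 10201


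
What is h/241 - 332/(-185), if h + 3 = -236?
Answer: 35797/44585 ≈ 0.80289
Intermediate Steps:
h = -239 (h = -3 - 236 = -239)
h/241 - 332/(-185) = -239/241 - 332/(-185) = -239*1/241 - 332*(-1/185) = -239/241 + 332/185 = 35797/44585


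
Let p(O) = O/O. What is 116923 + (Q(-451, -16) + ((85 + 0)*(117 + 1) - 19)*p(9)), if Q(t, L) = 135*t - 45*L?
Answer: 66769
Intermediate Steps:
Q(t, L) = -45*L + 135*t
p(O) = 1
116923 + (Q(-451, -16) + ((85 + 0)*(117 + 1) - 19)*p(9)) = 116923 + ((-45*(-16) + 135*(-451)) + ((85 + 0)*(117 + 1) - 19)*1) = 116923 + ((720 - 60885) + (85*118 - 19)*1) = 116923 + (-60165 + (10030 - 19)*1) = 116923 + (-60165 + 10011*1) = 116923 + (-60165 + 10011) = 116923 - 50154 = 66769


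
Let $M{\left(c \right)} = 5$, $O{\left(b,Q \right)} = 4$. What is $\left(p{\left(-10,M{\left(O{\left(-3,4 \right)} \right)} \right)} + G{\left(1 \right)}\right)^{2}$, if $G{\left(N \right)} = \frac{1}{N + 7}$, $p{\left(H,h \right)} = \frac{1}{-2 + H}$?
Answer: $\frac{1}{576} \approx 0.0017361$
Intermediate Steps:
$G{\left(N \right)} = \frac{1}{7 + N}$
$\left(p{\left(-10,M{\left(O{\left(-3,4 \right)} \right)} \right)} + G{\left(1 \right)}\right)^{2} = \left(\frac{1}{-2 - 10} + \frac{1}{7 + 1}\right)^{2} = \left(\frac{1}{-12} + \frac{1}{8}\right)^{2} = \left(- \frac{1}{12} + \frac{1}{8}\right)^{2} = \left(\frac{1}{24}\right)^{2} = \frac{1}{576}$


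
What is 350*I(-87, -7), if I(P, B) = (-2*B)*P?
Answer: -426300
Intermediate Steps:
I(P, B) = -2*B*P
350*I(-87, -7) = 350*(-2*(-7)*(-87)) = 350*(-1218) = -426300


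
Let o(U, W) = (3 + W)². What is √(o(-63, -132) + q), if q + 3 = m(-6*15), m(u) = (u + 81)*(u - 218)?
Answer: √19410 ≈ 139.32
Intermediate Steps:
m(u) = (-218 + u)*(81 + u) (m(u) = (81 + u)*(-218 + u) = (-218 + u)*(81 + u))
q = 2769 (q = -3 + (-17658 + (-6*15)² - (-822)*15) = -3 + (-17658 + (-90)² - 137*(-90)) = -3 + (-17658 + 8100 + 12330) = -3 + 2772 = 2769)
√(o(-63, -132) + q) = √((3 - 132)² + 2769) = √((-129)² + 2769) = √(16641 + 2769) = √19410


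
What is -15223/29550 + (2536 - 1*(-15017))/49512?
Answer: -39171671/243846600 ≈ -0.16064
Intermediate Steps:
-15223/29550 + (2536 - 1*(-15017))/49512 = -15223*1/29550 + (2536 + 15017)*(1/49512) = -15223/29550 + 17553*(1/49512) = -15223/29550 + 5851/16504 = -39171671/243846600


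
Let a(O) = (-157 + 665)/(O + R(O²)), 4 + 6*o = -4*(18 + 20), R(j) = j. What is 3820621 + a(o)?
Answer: 1241702079/325 ≈ 3.8206e+6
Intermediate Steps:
o = -26 (o = -⅔ + (-4*(18 + 20))/6 = -⅔ + (-4*38)/6 = -⅔ + (⅙)*(-152) = -⅔ - 76/3 = -26)
a(O) = 508/(O + O²) (a(O) = (-157 + 665)/(O + O²) = 508/(O + O²))
3820621 + a(o) = 3820621 + 508/(-26*(1 - 26)) = 3820621 + 508*(-1/26)/(-25) = 3820621 + 508*(-1/26)*(-1/25) = 3820621 + 254/325 = 1241702079/325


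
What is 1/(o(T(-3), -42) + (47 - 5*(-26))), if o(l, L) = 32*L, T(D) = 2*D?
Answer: -1/1167 ≈ -0.00085690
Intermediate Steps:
1/(o(T(-3), -42) + (47 - 5*(-26))) = 1/(32*(-42) + (47 - 5*(-26))) = 1/(-1344 + (47 + 130)) = 1/(-1344 + 177) = 1/(-1167) = -1/1167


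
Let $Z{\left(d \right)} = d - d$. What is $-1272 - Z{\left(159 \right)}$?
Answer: $-1272$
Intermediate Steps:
$Z{\left(d \right)} = 0$
$-1272 - Z{\left(159 \right)} = -1272 - 0 = -1272 + 0 = -1272$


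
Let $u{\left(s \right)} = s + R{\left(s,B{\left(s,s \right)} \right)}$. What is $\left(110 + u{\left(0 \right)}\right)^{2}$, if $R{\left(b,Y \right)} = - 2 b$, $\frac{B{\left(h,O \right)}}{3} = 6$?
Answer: $12100$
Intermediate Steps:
$B{\left(h,O \right)} = 18$ ($B{\left(h,O \right)} = 3 \cdot 6 = 18$)
$u{\left(s \right)} = - s$ ($u{\left(s \right)} = s - 2 s = - s$)
$\left(110 + u{\left(0 \right)}\right)^{2} = \left(110 - 0\right)^{2} = \left(110 + 0\right)^{2} = 110^{2} = 12100$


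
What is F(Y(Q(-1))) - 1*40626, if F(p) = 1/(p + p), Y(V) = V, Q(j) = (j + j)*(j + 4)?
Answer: -487513/12 ≈ -40626.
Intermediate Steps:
Q(j) = 2*j*(4 + j) (Q(j) = (2*j)*(4 + j) = 2*j*(4 + j))
F(p) = 1/(2*p)
F(Y(Q(-1))) - 1*40626 = 1/(2*((2*(-1)*(4 - 1)))) - 1*40626 = 1/(2*((2*(-1)*3))) - 40626 = (1/2)/(-6) - 40626 = (1/2)*(-1/6) - 40626 = -1/12 - 40626 = -487513/12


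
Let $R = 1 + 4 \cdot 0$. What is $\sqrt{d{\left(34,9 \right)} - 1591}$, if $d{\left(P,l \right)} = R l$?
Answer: $i \sqrt{1582} \approx 39.774 i$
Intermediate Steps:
$R = 1$ ($R = 1 + 0 = 1$)
$d{\left(P,l \right)} = l$ ($d{\left(P,l \right)} = 1 l = l$)
$\sqrt{d{\left(34,9 \right)} - 1591} = \sqrt{9 - 1591} = \sqrt{-1582} = i \sqrt{1582}$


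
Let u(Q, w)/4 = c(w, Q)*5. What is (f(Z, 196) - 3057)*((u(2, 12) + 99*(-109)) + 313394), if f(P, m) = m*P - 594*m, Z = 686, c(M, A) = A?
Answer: 4532078925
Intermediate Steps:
f(P, m) = -594*m + P*m (f(P, m) = P*m - 594*m = -594*m + P*m)
u(Q, w) = 20*Q (u(Q, w) = 4*(Q*5) = 4*(5*Q) = 20*Q)
(f(Z, 196) - 3057)*((u(2, 12) + 99*(-109)) + 313394) = (196*(-594 + 686) - 3057)*((20*2 + 99*(-109)) + 313394) = (196*92 - 3057)*((40 - 10791) + 313394) = (18032 - 3057)*(-10751 + 313394) = 14975*302643 = 4532078925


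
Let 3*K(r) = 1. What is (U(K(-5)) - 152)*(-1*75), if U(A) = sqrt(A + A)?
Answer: 11400 - 25*sqrt(6) ≈ 11339.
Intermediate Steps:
K(r) = 1/3 (K(r) = (1/3)*1 = 1/3)
U(A) = sqrt(2)*sqrt(A) (U(A) = sqrt(2*A) = sqrt(2)*sqrt(A))
(U(K(-5)) - 152)*(-1*75) = (sqrt(2)*sqrt(1/3) - 152)*(-1*75) = (sqrt(2)*(sqrt(3)/3) - 152)*(-75) = (sqrt(6)/3 - 152)*(-75) = (-152 + sqrt(6)/3)*(-75) = 11400 - 25*sqrt(6)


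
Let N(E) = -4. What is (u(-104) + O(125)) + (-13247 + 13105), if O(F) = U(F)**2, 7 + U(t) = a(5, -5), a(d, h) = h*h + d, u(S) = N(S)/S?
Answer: 10063/26 ≈ 387.04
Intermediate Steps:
u(S) = -4/S
a(d, h) = d + h**2 (a(d, h) = h**2 + d = d + h**2)
U(t) = 23 (U(t) = -7 + (5 + (-5)**2) = -7 + (5 + 25) = -7 + 30 = 23)
O(F) = 529 (O(F) = 23**2 = 529)
(u(-104) + O(125)) + (-13247 + 13105) = (-4/(-104) + 529) + (-13247 + 13105) = (-4*(-1/104) + 529) - 142 = (1/26 + 529) - 142 = 13755/26 - 142 = 10063/26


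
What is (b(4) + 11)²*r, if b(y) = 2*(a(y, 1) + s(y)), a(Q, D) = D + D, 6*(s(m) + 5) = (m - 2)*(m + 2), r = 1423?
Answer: 115263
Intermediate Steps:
s(m) = -5 + (-2 + m)*(2 + m)/6 (s(m) = -5 + ((m - 2)*(m + 2))/6 = -5 + ((-2 + m)*(2 + m))/6 = -5 + (-2 + m)*(2 + m)/6)
a(Q, D) = 2*D
b(y) = -22/3 + y²/3 (b(y) = 2*(2*1 + (-17/3 + y²/6)) = 2*(2 + (-17/3 + y²/6)) = 2*(-11/3 + y²/6) = -22/3 + y²/3)
(b(4) + 11)²*r = ((-22/3 + (⅓)*4²) + 11)²*1423 = ((-22/3 + (⅓)*16) + 11)²*1423 = ((-22/3 + 16/3) + 11)²*1423 = (-2 + 11)²*1423 = 9²*1423 = 81*1423 = 115263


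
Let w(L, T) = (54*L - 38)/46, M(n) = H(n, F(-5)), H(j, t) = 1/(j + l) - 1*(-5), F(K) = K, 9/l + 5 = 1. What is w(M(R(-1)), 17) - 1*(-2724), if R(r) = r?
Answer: 815876/299 ≈ 2728.7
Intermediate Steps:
l = -9/4 (l = 9/(-5 + 1) = 9/(-4) = 9*(-¼) = -9/4 ≈ -2.2500)
H(j, t) = 5 + 1/(-9/4 + j) (H(j, t) = 1/(j - 9/4) - 1*(-5) = 1/(-9/4 + j) + 5 = 5 + 1/(-9/4 + j))
M(n) = (-41 + 20*n)/(-9 + 4*n)
w(L, T) = -19/23 + 27*L/23 (w(L, T) = (-38 + 54*L)*(1/46) = -19/23 + 27*L/23)
w(M(R(-1)), 17) - 1*(-2724) = (-19/23 + 27*((-41 + 20*(-1))/(-9 + 4*(-1)))/23) - 1*(-2724) = (-19/23 + 27*((-41 - 20)/(-9 - 4))/23) + 2724 = (-19/23 + 27*(-61/(-13))/23) + 2724 = (-19/23 + 27*(-1/13*(-61))/23) + 2724 = (-19/23 + (27/23)*(61/13)) + 2724 = (-19/23 + 1647/299) + 2724 = 1400/299 + 2724 = 815876/299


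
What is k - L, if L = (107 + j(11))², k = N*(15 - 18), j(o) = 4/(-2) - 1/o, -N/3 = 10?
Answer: -1320826/121 ≈ -10916.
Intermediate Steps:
N = -30 (N = -3*10 = -30)
j(o) = -2 - 1/o (j(o) = 4*(-½) - 1/o = -2 - 1/o)
k = 90 (k = -30*(15 - 18) = -30*(-3) = 90)
L = 1331716/121 (L = (107 + (-2 - 1/11))² = (107 - 23/11)² = (1154/11)² = 1331716/121 ≈ 11006.)
k - L = 90 - 1*1331716/121 = 90 - 1331716/121 = -1320826/121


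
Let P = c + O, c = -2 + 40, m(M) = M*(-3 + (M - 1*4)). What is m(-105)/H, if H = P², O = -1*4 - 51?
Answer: 11760/289 ≈ 40.692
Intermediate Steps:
m(M) = M*(-7 + M) (m(M) = M*(-3 + (M - 4)) = M*(-3 + (-4 + M)) = M*(-7 + M))
c = 38
O = -55 (O = -4 - 51 = -55)
P = -17 (P = 38 - 55 = -17)
H = 289 (H = (-17)² = 289)
m(-105)/H = -105*(-7 - 105)/289 = -105*(-112)*(1/289) = 11760*(1/289) = 11760/289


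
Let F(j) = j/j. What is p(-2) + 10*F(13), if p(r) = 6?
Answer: 16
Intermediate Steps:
F(j) = 1
p(-2) + 10*F(13) = 6 + 10*1 = 6 + 10 = 16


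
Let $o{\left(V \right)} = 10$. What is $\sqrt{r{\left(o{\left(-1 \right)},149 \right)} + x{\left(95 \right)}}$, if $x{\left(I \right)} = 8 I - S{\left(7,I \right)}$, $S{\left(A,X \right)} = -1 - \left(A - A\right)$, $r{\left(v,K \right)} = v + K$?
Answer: $2 \sqrt{230} \approx 30.332$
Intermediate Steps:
$r{\left(v,K \right)} = K + v$
$S{\left(A,X \right)} = -1$ ($S{\left(A,X \right)} = -1 - 0 = -1 + 0 = -1$)
$x{\left(I \right)} = 1 + 8 I$ ($x{\left(I \right)} = 8 I - -1 = 8 I + 1 = 1 + 8 I$)
$\sqrt{r{\left(o{\left(-1 \right)},149 \right)} + x{\left(95 \right)}} = \sqrt{\left(149 + 10\right) + \left(1 + 8 \cdot 95\right)} = \sqrt{159 + \left(1 + 760\right)} = \sqrt{159 + 761} = \sqrt{920} = 2 \sqrt{230}$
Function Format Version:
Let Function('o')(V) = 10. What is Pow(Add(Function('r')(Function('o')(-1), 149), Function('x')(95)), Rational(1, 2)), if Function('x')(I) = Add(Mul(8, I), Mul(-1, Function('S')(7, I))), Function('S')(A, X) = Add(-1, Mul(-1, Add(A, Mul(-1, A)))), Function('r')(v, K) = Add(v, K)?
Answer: Mul(2, Pow(230, Rational(1, 2))) ≈ 30.332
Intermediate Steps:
Function('r')(v, K) = Add(K, v)
Function('S')(A, X) = -1 (Function('S')(A, X) = Add(-1, Mul(-1, 0)) = Add(-1, 0) = -1)
Function('x')(I) = Add(1, Mul(8, I)) (Function('x')(I) = Add(Mul(8, I), Mul(-1, -1)) = Add(Mul(8, I), 1) = Add(1, Mul(8, I)))
Pow(Add(Function('r')(Function('o')(-1), 149), Function('x')(95)), Rational(1, 2)) = Pow(Add(Add(149, 10), Add(1, Mul(8, 95))), Rational(1, 2)) = Pow(Add(159, Add(1, 760)), Rational(1, 2)) = Pow(Add(159, 761), Rational(1, 2)) = Pow(920, Rational(1, 2)) = Mul(2, Pow(230, Rational(1, 2)))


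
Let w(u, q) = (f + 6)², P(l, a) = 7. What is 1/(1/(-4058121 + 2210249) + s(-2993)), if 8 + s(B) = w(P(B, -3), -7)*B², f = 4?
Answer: 1847872/1655332777389823 ≈ 1.1163e-9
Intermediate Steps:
w(u, q) = 100 (w(u, q) = (4 + 6)² = 10² = 100)
s(B) = -8 + 100*B²
1/(1/(-4058121 + 2210249) + s(-2993)) = 1/(1/(-4058121 + 2210249) + (-8 + 100*(-2993)²)) = 1/(1/(-1847872) + (-8 + 100*8958049)) = 1/(-1/1847872 + (-8 + 895804900)) = 1/(-1/1847872 + 895804892) = 1/(1655332777389823/1847872) = 1847872/1655332777389823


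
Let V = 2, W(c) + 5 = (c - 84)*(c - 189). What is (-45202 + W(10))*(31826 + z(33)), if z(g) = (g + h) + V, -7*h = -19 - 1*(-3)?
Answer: -7128677323/7 ≈ -1.0184e+9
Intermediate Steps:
W(c) = -5 + (-189 + c)*(-84 + c) (W(c) = -5 + (c - 84)*(c - 189) = -5 + (-84 + c)*(-189 + c) = -5 + (-189 + c)*(-84 + c))
h = 16/7 (h = -(-19 - 1*(-3))/7 = -(-19 + 3)/7 = -⅐*(-16) = 16/7 ≈ 2.2857)
z(g) = 30/7 + g (z(g) = (g + 16/7) + 2 = (16/7 + g) + 2 = 30/7 + g)
(-45202 + W(10))*(31826 + z(33)) = (-45202 + (15871 + 10² - 273*10))*(31826 + (30/7 + 33)) = (-45202 + (15871 + 100 - 2730))*(31826 + 261/7) = (-45202 + 13241)*(223043/7) = -31961*223043/7 = -7128677323/7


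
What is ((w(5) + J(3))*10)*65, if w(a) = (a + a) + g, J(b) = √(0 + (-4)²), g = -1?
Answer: 8450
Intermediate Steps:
J(b) = 4 (J(b) = √(0 + 16) = √16 = 4)
w(a) = -1 + 2*a (w(a) = (a + a) - 1 = 2*a - 1 = -1 + 2*a)
((w(5) + J(3))*10)*65 = (((-1 + 2*5) + 4)*10)*65 = (((-1 + 10) + 4)*10)*65 = ((9 + 4)*10)*65 = (13*10)*65 = 130*65 = 8450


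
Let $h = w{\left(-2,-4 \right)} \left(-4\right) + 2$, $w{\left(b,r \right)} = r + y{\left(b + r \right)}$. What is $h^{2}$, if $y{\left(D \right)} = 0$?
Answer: $324$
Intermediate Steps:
$w{\left(b,r \right)} = r$ ($w{\left(b,r \right)} = r + 0 = r$)
$h = 18$ ($h = \left(-4\right) \left(-4\right) + 2 = 16 + 2 = 18$)
$h^{2} = 18^{2} = 324$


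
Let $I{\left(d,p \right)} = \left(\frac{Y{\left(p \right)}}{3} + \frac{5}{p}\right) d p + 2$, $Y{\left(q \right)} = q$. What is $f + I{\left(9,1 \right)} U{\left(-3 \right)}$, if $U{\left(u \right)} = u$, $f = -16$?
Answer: $-166$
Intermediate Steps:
$I{\left(d,p \right)} = 2 + d p \left(\frac{5}{p} + \frac{p}{3}\right)$ ($I{\left(d,p \right)} = \left(\frac{p}{3} + \frac{5}{p}\right) d p + 2 = \left(\frac{5}{p} + \frac{p}{3}\right) d p + 2 = d \left(\frac{5}{p} + \frac{p}{3}\right) p + 2 = d p \left(\frac{5}{p} + \frac{p}{3}\right) + 2 = 2 + d p \left(\frac{5}{p} + \frac{p}{3}\right)$)
$f + I{\left(9,1 \right)} U{\left(-3 \right)} = -16 + \left(2 + 5 \cdot 9 + \frac{1}{3} \cdot 9 \cdot 1^{2}\right) \left(-3\right) = -16 + \left(2 + 45 + \frac{1}{3} \cdot 9 \cdot 1\right) \left(-3\right) = -16 + \left(2 + 45 + 3\right) \left(-3\right) = -16 + 50 \left(-3\right) = -16 - 150 = -166$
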